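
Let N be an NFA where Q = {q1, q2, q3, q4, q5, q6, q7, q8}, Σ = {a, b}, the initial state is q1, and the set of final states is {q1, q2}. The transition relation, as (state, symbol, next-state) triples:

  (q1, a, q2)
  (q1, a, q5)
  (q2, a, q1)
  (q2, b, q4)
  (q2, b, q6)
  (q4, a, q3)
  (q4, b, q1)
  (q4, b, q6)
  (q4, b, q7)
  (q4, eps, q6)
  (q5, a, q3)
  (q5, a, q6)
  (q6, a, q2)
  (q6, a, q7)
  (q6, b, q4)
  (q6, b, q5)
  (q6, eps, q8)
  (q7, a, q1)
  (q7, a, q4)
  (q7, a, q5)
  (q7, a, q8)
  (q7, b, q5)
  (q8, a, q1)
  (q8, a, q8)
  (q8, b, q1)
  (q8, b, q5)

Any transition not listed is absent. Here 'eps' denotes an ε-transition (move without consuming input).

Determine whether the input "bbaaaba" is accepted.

No

Start in {q1}.
Read 'b': {q1} → ∅.
The set is empty and remains empty for the remaining 6 symbols.
The final set ∅ contains no accepting state.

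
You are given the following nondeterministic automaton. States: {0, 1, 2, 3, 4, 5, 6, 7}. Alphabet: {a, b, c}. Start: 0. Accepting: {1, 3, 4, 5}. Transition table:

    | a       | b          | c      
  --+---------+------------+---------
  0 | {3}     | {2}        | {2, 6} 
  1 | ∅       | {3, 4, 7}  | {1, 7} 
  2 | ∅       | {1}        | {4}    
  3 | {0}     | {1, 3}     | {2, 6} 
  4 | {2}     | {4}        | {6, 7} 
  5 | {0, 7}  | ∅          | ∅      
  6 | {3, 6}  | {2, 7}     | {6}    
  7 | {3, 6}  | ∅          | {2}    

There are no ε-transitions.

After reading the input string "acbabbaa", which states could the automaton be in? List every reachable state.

{0, 3, 6}

Start in {0}.
Read 'a': {0} → {3}.
Read 'c': {3} → {2, 6}.
Read 'b': {2, 6} → {1, 2, 7}.
Read 'a': {1, 2, 7} → {3, 6}.
Read 'b': {3, 6} → {1, 2, 3, 7}.
Read 'b': {1, 2, 3, 7} → {1, 3, 4, 7}.
Read 'a': {1, 3, 4, 7} → {0, 2, 3, 6}.
Read 'a': {0, 2, 3, 6} → {0, 3, 6}.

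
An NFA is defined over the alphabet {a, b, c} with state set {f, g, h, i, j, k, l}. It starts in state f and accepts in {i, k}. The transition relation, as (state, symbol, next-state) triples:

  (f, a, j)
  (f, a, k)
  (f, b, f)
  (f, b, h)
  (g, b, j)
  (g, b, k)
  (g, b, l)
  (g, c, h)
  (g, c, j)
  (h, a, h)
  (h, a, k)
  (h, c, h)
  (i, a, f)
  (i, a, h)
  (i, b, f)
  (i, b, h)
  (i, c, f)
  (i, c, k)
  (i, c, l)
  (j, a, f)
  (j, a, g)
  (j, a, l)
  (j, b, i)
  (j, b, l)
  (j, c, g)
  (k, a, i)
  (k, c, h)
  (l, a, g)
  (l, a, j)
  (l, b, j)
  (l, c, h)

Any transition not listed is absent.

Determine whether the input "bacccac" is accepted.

No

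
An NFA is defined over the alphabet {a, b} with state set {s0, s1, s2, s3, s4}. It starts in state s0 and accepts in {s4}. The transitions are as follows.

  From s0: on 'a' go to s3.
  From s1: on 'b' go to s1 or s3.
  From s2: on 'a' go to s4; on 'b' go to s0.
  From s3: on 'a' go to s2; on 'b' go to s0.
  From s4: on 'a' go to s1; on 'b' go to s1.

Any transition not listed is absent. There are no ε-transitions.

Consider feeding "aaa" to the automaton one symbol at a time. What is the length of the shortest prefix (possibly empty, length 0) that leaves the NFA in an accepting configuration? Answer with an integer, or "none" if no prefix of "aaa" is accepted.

Start in {s0}.
Read 'a': s0→{s3}; now {s3}.
Read 'a': s3→{s2}; now {s2}.
Read 'a': s2→{s4}; now {s4}.
None of the earlier sets intersect F, but {s4} does.

3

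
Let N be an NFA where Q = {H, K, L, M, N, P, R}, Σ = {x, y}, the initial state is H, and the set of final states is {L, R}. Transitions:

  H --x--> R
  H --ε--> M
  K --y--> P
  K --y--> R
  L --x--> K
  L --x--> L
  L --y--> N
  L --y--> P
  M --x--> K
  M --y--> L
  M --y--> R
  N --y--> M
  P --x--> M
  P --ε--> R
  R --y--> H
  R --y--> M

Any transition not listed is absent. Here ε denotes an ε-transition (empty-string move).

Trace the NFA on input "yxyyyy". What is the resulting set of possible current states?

Start: ε-closure({H}) = {H, M}.
Read 'y': {H, M} → {L, R}.
Read 'x': {L, R} → {K, L}.
Read 'y': {K, L} → {N, P, R}.
Read 'y': {N, P, R} → {H, M}.
Read 'y': {H, M} → {L, R}.
Read 'y': {L, R} → {H, M, N, P, R}.

{H, M, N, P, R}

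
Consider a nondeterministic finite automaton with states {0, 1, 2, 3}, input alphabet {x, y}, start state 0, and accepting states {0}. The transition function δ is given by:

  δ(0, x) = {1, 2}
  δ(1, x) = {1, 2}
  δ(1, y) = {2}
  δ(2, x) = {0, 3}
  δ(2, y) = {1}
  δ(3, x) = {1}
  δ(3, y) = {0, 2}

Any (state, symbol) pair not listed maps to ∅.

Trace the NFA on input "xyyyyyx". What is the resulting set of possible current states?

{0, 1, 2, 3}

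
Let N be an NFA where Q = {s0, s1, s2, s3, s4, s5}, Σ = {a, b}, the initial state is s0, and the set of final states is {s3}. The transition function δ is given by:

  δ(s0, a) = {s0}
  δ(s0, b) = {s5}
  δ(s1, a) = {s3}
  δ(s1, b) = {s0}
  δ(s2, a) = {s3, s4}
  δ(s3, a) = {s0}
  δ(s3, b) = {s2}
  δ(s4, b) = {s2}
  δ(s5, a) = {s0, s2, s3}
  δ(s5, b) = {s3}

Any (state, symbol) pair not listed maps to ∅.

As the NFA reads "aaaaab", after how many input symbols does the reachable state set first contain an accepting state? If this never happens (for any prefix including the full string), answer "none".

Start in {s0}.
Read 'a': {s0} → {s0}.
Read 'a': {s0} → {s0}.
Read 'a': {s0} → {s0}.
Read 'a': {s0} → {s0}.
Read 'a': {s0} → {s0}.
Read 'b': {s0} → {s5}.
No reachable set along the way intersects F.

none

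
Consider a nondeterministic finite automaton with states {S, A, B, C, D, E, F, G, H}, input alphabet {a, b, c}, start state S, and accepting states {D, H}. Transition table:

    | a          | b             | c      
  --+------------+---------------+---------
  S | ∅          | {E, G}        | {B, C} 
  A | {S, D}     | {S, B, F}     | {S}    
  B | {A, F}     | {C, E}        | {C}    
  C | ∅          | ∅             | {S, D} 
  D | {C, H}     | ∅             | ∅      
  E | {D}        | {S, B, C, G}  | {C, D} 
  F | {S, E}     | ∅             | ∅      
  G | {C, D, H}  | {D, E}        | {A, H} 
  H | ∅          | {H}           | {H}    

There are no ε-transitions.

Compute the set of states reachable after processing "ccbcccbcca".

{A, C, F, H}

Start in {S}.
Read 'c': {S} → {B, C}.
Read 'c': {B, C} → {S, C, D}.
Read 'b': {S, C, D} → {E, G}.
Read 'c': {E, G} → {A, C, D, H}.
Read 'c': {A, C, D, H} → {S, D, H}.
Read 'c': {S, D, H} → {B, C, H}.
Read 'b': {B, C, H} → {C, E, H}.
Read 'c': {C, E, H} → {S, C, D, H}.
Read 'c': {S, C, D, H} → {S, B, C, D, H}.
Read 'a': {S, B, C, D, H} → {A, C, F, H}.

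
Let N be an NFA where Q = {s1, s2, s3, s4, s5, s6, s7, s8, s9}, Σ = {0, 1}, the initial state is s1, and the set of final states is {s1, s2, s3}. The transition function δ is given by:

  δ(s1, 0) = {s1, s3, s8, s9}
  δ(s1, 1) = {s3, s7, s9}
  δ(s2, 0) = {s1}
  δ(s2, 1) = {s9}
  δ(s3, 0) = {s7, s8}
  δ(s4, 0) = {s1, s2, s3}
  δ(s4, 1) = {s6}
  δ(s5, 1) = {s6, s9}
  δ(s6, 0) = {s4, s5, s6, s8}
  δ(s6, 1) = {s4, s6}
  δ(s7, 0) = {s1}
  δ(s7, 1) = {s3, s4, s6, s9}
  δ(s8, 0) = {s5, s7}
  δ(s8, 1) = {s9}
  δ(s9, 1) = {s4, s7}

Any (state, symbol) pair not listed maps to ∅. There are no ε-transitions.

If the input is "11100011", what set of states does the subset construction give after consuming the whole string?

Start in {s1}.
Read '1': s1→{s3, s7, s9}; now {s3, s7, s9}.
Read '1': s3→∅, s7→{s3, s4, s6, s9}, s9→{s4, s7}; now {s3, s4, s6, s7, s9}.
Read '1': s3→∅, s4→{s6}, s6→{s4, s6}, s7→{s3, s4, s6, s9}, s9→{s4, s7}; now {s3, s4, s6, s7, s9}.
Read '0': s3→{s7, s8}, s4→{s1, s2, s3}, s6→{s4, s5, s6, s8}, s7→{s1}, s9→∅; now {s1, s2, s3, s4, s5, s6, s7, s8}.
Read '0': s1→{s1, s3, s8, s9}, s2→{s1}, s3→{s7, s8}, s4→{s1, s2, s3}, s5→∅, s6→{s4, s5, s6, s8}, s7→{s1}, s8→{s5, s7}; now {s1, s2, s3, s4, s5, s6, s7, s8, s9}.
Read '0': s1→{s1, s3, s8, s9}, s2→{s1}, s3→{s7, s8}, s4→{s1, s2, s3}, s5→∅, s6→{s4, s5, s6, s8}, s7→{s1}, s8→{s5, s7}, s9→∅; now {s1, s2, s3, s4, s5, s6, s7, s8, s9}.
Read '1': s1→{s3, s7, s9}, s2→{s9}, s3→∅, s4→{s6}, s5→{s6, s9}, s6→{s4, s6}, s7→{s3, s4, s6, s9}, s8→{s9}, s9→{s4, s7}; now {s3, s4, s6, s7, s9}.
Read '1': s3→∅, s4→{s6}, s6→{s4, s6}, s7→{s3, s4, s6, s9}, s9→{s4, s7}; now {s3, s4, s6, s7, s9}.

{s3, s4, s6, s7, s9}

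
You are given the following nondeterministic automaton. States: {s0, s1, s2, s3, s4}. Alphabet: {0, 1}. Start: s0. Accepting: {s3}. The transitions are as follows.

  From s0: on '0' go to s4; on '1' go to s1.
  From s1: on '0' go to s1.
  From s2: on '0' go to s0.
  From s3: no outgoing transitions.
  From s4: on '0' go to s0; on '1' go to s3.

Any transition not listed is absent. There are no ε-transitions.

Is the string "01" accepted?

Start in {s0}.
Read '0': s0→{s4}; now {s4}.
Read '1': s4→{s3}; now {s3}.
The final set {s3} contains the accepting state s3.

Yes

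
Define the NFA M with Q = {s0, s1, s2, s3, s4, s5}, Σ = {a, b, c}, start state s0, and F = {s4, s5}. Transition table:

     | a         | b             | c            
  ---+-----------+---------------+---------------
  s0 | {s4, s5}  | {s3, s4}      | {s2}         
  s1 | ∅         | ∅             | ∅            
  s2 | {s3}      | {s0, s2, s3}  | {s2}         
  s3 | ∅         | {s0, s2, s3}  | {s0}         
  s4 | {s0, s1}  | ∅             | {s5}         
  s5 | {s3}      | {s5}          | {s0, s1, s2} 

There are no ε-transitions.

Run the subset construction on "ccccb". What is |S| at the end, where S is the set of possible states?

3

Start in {s0}.
Read 'c': {s0} → {s2}.
Read 'c': {s2} → {s2}.
Read 'c': {s2} → {s2}.
Read 'c': {s2} → {s2}.
Read 'b': {s2} → {s0, s2, s3}.
That set has 3 states.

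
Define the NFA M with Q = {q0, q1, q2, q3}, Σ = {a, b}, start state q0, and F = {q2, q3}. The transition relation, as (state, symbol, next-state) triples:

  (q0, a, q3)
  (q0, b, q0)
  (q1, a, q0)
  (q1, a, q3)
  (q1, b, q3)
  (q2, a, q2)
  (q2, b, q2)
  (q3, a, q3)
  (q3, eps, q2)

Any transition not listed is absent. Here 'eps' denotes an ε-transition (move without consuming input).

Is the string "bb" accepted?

Start in {q0}.
Read 'b': q0→{q0}; now {q0}.
Read 'b': q0→{q0}; now {q0}.
The final set {q0} contains no accepting state.

No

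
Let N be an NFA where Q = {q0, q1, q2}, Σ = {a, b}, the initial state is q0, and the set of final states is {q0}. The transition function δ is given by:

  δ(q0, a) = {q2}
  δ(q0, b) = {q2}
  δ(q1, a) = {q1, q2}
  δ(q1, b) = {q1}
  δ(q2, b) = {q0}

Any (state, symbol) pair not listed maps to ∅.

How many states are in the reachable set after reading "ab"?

1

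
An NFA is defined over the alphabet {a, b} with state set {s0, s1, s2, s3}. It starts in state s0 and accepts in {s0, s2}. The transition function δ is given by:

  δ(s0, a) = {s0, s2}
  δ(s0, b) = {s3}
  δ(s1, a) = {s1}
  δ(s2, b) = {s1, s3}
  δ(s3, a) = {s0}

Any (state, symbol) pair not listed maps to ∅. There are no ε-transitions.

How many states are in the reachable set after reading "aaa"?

Start in {s0}.
Read 'a': s0→{s0, s2}; now {s0, s2}.
Read 'a': s0→{s0, s2}, s2→∅; now {s0, s2}.
Read 'a': s0→{s0, s2}, s2→∅; now {s0, s2}.
That set has 2 states.

2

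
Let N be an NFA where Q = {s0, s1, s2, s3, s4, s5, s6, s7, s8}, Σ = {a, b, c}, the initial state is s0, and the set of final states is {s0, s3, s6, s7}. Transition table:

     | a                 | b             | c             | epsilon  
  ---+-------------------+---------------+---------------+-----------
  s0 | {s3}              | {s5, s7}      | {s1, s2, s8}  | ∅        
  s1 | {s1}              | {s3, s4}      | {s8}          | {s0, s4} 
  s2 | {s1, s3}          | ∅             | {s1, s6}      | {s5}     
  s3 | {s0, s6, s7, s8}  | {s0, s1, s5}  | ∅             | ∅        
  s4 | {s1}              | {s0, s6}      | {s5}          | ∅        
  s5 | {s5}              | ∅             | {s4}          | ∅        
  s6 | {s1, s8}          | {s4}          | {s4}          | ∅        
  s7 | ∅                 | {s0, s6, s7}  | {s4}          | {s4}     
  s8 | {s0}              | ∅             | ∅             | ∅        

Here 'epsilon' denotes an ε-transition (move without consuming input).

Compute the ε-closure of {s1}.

Begin with {s1}.
ε-move s1 → s0; add s0.
ε-move s1 → s4; add s4.

{s0, s1, s4}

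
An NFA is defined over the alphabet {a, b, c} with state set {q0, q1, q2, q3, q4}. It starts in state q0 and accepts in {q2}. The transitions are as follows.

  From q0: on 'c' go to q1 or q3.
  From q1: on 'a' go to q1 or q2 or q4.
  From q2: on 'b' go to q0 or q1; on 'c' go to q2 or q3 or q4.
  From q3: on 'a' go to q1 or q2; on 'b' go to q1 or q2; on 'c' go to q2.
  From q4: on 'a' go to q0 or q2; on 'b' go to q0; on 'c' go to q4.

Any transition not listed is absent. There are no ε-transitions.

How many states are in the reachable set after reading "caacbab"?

2

Start in {q0}.
Read 'c': {q0} → {q1, q3}.
Read 'a': {q1, q3} → {q1, q2, q4}.
Read 'a': {q1, q2, q4} → {q0, q1, q2, q4}.
Read 'c': {q0, q1, q2, q4} → {q1, q2, q3, q4}.
Read 'b': {q1, q2, q3, q4} → {q0, q1, q2}.
Read 'a': {q0, q1, q2} → {q1, q2, q4}.
Read 'b': {q1, q2, q4} → {q0, q1}.
That set has 2 states.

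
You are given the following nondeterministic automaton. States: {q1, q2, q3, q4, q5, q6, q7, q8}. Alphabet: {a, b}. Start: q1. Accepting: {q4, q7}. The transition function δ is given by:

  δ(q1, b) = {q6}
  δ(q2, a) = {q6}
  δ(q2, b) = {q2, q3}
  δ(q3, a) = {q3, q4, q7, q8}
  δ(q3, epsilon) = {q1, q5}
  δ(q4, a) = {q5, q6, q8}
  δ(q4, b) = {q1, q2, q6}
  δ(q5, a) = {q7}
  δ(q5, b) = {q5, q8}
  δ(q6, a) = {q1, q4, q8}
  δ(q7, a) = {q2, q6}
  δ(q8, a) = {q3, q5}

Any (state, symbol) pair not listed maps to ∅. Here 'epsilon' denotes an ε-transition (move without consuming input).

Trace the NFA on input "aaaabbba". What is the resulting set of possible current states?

∅

Start in {q1}.
Read 'a': {q1} → ∅.
The set is empty and remains empty for the remaining 7 symbols.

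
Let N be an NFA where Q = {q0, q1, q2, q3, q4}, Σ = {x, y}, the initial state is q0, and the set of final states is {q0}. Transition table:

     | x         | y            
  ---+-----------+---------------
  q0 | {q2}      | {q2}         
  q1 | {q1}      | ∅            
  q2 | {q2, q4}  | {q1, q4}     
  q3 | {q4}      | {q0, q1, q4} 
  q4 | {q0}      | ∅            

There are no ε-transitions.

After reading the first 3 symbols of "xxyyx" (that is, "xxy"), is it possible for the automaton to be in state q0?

Start in {q0}.
Read 'x': {q0} → {q2}.
Read 'x': {q2} → {q2, q4}.
Read 'y': {q2, q4} → {q1, q4}.
State q0 is not in {q1, q4}.

No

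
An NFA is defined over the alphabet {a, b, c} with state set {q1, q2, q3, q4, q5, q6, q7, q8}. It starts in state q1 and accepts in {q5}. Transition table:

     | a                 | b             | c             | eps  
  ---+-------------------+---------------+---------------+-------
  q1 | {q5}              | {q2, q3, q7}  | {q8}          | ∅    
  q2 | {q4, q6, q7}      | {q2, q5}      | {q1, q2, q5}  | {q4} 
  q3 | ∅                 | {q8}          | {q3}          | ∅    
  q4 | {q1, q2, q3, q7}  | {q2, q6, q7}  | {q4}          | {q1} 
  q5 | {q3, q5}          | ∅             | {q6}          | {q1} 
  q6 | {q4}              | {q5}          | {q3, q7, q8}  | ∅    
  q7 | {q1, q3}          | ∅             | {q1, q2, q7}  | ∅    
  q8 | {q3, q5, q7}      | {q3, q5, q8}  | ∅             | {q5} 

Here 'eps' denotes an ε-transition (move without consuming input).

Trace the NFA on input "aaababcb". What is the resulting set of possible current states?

{q1, q2, q3, q4, q5, q6, q7, q8}

Start in {q1}.
Read 'a': q1→{q5}; union {q5}; ε-closure = {q1, q5}.
Read 'a': q1→{q5}, q5→{q3, q5}; union {q3, q5}; ε-closure = {q1, q3, q5}.
Read 'a': q1→{q5}, q3→∅, q5→{q3, q5}; union {q3, q5}; ε-closure = {q1, q3, q5}.
Read 'b': q1→{q2, q3, q7}, q3→{q8}, q5→∅; union {q2, q3, q7, q8}; ε-closure = {q1, q2, q3, q4, q5, q7, q8}.
Read 'a': q1→{q5}, q2→{q4, q6, q7}, q3→∅, q4→{q1, q2, q3, q7}, q5→{q3, q5}, q7→{q1, q3}, q8→{q3, q5, q7}; now {q1, q2, q3, q4, q5, q6, q7}.
Read 'b': q1→{q2, q3, q7}, q2→{q2, q5}, q3→{q8}, q4→{q2, q6, q7}, q5→∅, q6→{q5}, q7→∅; union {q2, q3, q5, q6, q7, q8}; ε-closure = {q1, q2, q3, q4, q5, q6, q7, q8}.
Read 'c': q1→{q8}, q2→{q1, q2, q5}, q3→{q3}, q4→{q4}, q5→{q6}, q6→{q3, q7, q8}, q7→{q1, q2, q7}, q8→∅; now {q1, q2, q3, q4, q5, q6, q7, q8}.
Read 'b': q1→{q2, q3, q7}, q2→{q2, q5}, q3→{q8}, q4→{q2, q6, q7}, q5→∅, q6→{q5}, q7→∅, q8→{q3, q5, q8}; union {q2, q3, q5, q6, q7, q8}; ε-closure = {q1, q2, q3, q4, q5, q6, q7, q8}.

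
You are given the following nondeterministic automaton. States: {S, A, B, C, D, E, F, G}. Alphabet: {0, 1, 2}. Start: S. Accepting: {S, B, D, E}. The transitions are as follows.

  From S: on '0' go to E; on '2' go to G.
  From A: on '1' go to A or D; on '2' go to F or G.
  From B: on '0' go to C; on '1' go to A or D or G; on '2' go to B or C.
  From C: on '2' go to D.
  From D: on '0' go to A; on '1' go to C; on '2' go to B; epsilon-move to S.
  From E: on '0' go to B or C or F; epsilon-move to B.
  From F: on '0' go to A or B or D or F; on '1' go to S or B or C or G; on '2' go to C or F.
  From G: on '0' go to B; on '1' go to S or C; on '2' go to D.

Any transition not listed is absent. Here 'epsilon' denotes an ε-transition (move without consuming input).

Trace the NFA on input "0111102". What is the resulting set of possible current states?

{B, C, F, G}

Start in {S}.
Read '0': {S} → {B, E}.
Read '1': {B, E} → {S, A, D, G}.
Read '1': {S, A, D, G} → {S, A, C, D}.
Read '1': {S, A, C, D} → {S, A, C, D}.
Read '1': {S, A, C, D} → {S, A, C, D}.
Read '0': {S, A, C, D} → {A, B, E}.
Read '2': {A, B, E} → {B, C, F, G}.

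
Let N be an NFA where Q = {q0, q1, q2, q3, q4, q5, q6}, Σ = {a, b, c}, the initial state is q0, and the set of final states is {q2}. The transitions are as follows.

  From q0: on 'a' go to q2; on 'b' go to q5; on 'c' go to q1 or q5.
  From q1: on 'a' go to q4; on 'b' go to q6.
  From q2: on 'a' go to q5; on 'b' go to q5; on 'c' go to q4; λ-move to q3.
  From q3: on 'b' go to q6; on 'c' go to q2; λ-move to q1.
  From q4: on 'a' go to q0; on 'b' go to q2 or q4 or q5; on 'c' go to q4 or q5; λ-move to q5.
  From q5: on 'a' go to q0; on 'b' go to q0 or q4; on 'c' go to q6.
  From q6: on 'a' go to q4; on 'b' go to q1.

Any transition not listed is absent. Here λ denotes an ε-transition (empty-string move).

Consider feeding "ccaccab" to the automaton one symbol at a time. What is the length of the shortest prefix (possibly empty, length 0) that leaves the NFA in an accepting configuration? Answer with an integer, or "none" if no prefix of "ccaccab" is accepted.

7

Start in {q0}.
Read 'c': q0→{q1, q5}; now {q1, q5}.
Read 'c': q1→∅, q5→{q6}; now {q6}.
Read 'a': q6→{q4}; union {q4}; ε-closure = {q4, q5}.
Read 'c': q4→{q4, q5}, q5→{q6}; now {q4, q5, q6}.
Read 'c': q4→{q4, q5}, q5→{q6}, q6→∅; now {q4, q5, q6}.
Read 'a': q4→{q0}, q5→{q0}, q6→{q4}; union {q0, q4}; ε-closure = {q0, q4, q5}.
Read 'b': q0→{q5}, q4→{q2, q4, q5}, q5→{q0, q4}; union {q0, q2, q4, q5}; ε-closure = {q0, q1, q2, q3, q4, q5}.
None of the earlier sets intersect F, but {q0, q1, q2, q3, q4, q5} does.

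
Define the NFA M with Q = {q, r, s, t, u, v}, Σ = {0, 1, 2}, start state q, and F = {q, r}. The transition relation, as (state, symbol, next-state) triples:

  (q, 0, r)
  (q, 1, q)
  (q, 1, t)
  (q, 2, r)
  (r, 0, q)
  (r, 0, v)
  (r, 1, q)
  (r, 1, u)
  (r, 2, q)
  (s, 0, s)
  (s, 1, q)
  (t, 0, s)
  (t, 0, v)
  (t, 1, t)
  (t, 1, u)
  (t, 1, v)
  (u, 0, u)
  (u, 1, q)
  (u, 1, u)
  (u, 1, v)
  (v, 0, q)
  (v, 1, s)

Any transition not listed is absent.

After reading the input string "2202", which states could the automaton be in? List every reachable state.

Start in {q}.
Read '2': q→{r}; now {r}.
Read '2': r→{q}; now {q}.
Read '0': q→{r}; now {r}.
Read '2': r→{q}; now {q}.

{q}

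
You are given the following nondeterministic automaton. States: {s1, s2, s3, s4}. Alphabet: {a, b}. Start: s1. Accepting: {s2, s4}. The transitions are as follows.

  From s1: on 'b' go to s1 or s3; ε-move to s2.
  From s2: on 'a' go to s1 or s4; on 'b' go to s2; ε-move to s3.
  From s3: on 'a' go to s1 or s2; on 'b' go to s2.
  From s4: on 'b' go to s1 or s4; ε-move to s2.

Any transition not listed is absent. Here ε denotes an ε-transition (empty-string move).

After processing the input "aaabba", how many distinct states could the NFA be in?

4

Start: ε-closure({s1}) = {s1, s2, s3}.
Read 'a': {s1, s2, s3} → {s1, s2, s3, s4}.
Read 'a': {s1, s2, s3, s4} → {s1, s2, s3, s4}.
Read 'a': {s1, s2, s3, s4} → {s1, s2, s3, s4}.
Read 'b': {s1, s2, s3, s4} → {s1, s2, s3, s4}.
Read 'b': {s1, s2, s3, s4} → {s1, s2, s3, s4}.
Read 'a': {s1, s2, s3, s4} → {s1, s2, s3, s4}.
That set has 4 states.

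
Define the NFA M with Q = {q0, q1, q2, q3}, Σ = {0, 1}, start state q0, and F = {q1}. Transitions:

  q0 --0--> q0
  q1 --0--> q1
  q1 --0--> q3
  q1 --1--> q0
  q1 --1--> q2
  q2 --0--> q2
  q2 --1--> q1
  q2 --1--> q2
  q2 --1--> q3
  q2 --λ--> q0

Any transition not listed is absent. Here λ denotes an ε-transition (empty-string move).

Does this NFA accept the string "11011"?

Start in {q0}.
Read '1': {q0} → ∅.
The set is empty and remains empty for the remaining 4 symbols.
The final set ∅ contains no accepting state.

No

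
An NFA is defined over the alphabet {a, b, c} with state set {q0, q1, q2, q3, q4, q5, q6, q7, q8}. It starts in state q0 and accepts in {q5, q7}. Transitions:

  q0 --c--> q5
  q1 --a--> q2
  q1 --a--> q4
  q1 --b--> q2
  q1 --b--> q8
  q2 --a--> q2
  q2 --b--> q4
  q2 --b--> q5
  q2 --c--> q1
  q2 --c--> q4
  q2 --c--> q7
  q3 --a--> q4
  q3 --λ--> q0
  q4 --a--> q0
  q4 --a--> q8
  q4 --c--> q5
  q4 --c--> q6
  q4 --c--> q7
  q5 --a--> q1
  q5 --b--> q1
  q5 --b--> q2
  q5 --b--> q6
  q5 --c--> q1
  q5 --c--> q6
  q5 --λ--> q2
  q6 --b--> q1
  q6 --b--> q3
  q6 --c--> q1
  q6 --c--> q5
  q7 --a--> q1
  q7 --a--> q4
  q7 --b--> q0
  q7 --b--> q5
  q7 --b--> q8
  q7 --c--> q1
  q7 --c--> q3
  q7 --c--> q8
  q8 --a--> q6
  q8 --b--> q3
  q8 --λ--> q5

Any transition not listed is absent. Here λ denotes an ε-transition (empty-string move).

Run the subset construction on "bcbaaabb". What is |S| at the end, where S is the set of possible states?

Start in {q0}.
Read 'b': {q0} → ∅.
The set is empty and remains empty for the remaining 7 symbols.
That set has 0 states.

0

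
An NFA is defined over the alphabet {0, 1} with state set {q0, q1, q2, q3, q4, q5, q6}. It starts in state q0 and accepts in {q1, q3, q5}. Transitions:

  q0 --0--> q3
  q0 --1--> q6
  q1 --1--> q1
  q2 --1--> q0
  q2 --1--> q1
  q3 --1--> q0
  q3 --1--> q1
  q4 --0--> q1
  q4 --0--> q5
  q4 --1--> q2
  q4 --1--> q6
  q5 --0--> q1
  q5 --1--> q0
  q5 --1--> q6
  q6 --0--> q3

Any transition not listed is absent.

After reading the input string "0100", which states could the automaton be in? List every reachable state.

Start in {q0}.
Read '0': q0→{q3}; now {q3}.
Read '1': q3→{q0, q1}; now {q0, q1}.
Read '0': q0→{q3}, q1→∅; now {q3}.
Read '0': q3→∅; now ∅.

∅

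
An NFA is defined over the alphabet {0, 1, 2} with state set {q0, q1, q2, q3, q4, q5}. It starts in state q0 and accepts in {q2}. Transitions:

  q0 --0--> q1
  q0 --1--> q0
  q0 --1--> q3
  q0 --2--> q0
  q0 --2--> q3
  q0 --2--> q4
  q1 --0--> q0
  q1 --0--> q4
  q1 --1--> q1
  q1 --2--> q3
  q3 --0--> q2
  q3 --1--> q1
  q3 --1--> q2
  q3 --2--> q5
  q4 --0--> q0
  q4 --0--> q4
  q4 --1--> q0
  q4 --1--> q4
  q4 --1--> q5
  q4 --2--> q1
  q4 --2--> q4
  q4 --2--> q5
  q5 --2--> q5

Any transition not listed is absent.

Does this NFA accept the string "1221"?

Yes

Start in {q0}.
Read '1': {q0} → {q0, q3}.
Read '2': {q0, q3} → {q0, q3, q4, q5}.
Read '2': {q0, q3, q4, q5} → {q0, q1, q3, q4, q5}.
Read '1': {q0, q1, q3, q4, q5} → {q0, q1, q2, q3, q4, q5}.
The final set {q0, q1, q2, q3, q4, q5} contains the accepting state q2.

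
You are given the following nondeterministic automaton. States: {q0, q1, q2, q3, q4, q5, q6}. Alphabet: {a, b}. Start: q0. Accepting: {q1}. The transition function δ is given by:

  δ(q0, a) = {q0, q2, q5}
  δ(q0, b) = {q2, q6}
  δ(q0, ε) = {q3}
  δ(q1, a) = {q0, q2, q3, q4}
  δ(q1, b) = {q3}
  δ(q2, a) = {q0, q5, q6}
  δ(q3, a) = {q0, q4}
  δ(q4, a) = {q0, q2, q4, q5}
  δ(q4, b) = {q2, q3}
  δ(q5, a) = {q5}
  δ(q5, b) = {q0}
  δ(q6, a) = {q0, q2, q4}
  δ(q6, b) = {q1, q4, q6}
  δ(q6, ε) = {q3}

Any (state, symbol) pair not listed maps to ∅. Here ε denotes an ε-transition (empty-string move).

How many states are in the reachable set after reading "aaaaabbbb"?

Start: ε-closure({q0}) = {q0, q3}.
Read 'a': {q0, q3} → {q0, q2, q3, q4, q5}.
Read 'a': {q0, q2, q3, q4, q5} → {q0, q2, q3, q4, q5, q6}.
Read 'a': {q0, q2, q3, q4, q5, q6} → {q0, q2, q3, q4, q5, q6}.
Read 'a': {q0, q2, q3, q4, q5, q6} → {q0, q2, q3, q4, q5, q6}.
Read 'a': {q0, q2, q3, q4, q5, q6} → {q0, q2, q3, q4, q5, q6}.
Read 'b': {q0, q2, q3, q4, q5, q6} → {q0, q1, q2, q3, q4, q6}.
Read 'b': {q0, q1, q2, q3, q4, q6} → {q1, q2, q3, q4, q6}.
Read 'b': {q1, q2, q3, q4, q6} → {q1, q2, q3, q4, q6}.
Read 'b': {q1, q2, q3, q4, q6} → {q1, q2, q3, q4, q6}.
That set has 5 states.

5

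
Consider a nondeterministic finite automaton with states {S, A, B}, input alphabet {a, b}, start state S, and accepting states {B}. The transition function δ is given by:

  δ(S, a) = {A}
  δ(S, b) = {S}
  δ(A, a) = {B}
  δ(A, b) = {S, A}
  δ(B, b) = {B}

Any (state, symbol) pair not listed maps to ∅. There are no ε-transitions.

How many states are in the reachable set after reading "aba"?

2

Start in {S}.
Read 'a': {S} → {A}.
Read 'b': {A} → {S, A}.
Read 'a': {S, A} → {A, B}.
That set has 2 states.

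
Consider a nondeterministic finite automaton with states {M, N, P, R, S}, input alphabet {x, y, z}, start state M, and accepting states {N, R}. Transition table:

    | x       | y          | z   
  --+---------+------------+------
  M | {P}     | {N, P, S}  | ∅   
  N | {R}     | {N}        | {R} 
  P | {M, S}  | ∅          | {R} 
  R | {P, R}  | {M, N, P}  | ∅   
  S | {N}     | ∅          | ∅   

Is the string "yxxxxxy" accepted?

Yes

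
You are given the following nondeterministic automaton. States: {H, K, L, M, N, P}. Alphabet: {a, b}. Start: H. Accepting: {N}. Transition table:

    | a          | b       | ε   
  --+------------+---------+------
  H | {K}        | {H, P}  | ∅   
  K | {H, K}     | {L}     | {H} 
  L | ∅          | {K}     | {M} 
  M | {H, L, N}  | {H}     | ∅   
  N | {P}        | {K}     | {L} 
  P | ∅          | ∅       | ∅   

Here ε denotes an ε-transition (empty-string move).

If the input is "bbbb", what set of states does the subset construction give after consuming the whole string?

Start in {H}.
Read 'b': H→{H, P}; now {H, P}.
Read 'b': H→{H, P}, P→∅; now {H, P}.
Read 'b': H→{H, P}, P→∅; now {H, P}.
Read 'b': H→{H, P}, P→∅; now {H, P}.

{H, P}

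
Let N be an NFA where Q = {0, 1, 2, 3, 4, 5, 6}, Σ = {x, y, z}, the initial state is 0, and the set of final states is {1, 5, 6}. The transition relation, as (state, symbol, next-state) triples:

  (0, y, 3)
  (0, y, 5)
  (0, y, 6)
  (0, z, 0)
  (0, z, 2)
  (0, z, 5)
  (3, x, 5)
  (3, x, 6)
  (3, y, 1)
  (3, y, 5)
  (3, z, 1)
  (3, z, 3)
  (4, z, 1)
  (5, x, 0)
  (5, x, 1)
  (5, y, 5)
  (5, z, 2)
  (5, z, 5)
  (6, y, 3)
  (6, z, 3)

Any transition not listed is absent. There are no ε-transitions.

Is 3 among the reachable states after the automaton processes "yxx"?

No

Start in {0}.
Read 'y': 0→{3, 5, 6}; now {3, 5, 6}.
Read 'x': 3→{5, 6}, 5→{0, 1}, 6→∅; now {0, 1, 5, 6}.
Read 'x': 0→∅, 1→∅, 5→{0, 1}, 6→∅; now {0, 1}.
State 3 is not in {0, 1}.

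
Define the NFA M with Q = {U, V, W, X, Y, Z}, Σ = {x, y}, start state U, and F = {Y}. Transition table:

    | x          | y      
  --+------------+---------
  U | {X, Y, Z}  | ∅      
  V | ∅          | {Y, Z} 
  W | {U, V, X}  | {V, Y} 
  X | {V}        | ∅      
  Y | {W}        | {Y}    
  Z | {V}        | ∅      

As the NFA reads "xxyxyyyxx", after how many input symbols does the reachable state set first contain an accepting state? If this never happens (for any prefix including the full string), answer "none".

1

Start in {U}.
Read 'x': {U} → {X, Y, Z}.
None of the earlier sets intersect F, but {X, Y, Z} does.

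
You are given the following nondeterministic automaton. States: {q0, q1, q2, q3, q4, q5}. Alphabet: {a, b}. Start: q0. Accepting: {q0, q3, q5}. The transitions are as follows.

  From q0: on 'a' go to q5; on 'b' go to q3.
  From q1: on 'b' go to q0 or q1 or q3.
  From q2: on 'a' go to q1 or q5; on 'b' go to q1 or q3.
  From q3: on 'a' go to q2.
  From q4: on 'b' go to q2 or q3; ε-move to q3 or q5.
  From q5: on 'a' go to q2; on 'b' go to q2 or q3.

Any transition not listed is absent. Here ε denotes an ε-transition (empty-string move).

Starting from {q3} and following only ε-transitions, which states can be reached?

{q3}

Begin with {q3}.
No ε-moves leave this set, so the closure equals the set itself.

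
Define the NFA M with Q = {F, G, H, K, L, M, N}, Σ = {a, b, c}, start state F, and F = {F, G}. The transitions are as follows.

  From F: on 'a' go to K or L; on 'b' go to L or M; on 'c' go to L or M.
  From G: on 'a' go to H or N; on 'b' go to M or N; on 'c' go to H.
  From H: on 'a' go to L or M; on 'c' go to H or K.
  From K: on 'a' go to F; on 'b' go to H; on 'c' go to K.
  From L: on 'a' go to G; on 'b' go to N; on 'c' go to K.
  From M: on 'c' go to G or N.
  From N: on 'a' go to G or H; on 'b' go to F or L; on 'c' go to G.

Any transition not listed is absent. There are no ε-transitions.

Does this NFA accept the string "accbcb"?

No

Start in {F}.
Read 'a': {F} → {K, L}.
Read 'c': {K, L} → {K}.
Read 'c': {K} → {K}.
Read 'b': {K} → {H}.
Read 'c': {H} → {H, K}.
Read 'b': {H, K} → {H}.
The final set {H} contains no accepting state.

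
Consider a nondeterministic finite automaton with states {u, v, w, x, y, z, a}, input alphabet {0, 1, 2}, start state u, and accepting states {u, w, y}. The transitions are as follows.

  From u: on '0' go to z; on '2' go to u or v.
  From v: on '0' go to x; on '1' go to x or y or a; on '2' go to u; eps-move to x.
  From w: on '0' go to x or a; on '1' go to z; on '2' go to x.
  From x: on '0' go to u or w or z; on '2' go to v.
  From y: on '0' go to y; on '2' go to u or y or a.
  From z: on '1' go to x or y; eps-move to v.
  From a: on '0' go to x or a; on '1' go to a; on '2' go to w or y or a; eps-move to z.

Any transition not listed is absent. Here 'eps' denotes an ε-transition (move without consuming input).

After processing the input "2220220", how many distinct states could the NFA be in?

Start in {u}.
Read '2': u→{u, v}; union {u, v}; ε-closure = {u, v, x}.
Read '2': u→{u, v}, v→{u}, x→{v}; union {u, v}; ε-closure = {u, v, x}.
Read '2': u→{u, v}, v→{u}, x→{v}; union {u, v}; ε-closure = {u, v, x}.
Read '0': u→{z}, v→{x}, x→{u, w, z}; union {u, w, x, z}; ε-closure = {u, v, w, x, z}.
Read '2': u→{u, v}, v→{u}, w→{x}, x→{v}, z→∅; now {u, v, x}.
Read '2': u→{u, v}, v→{u}, x→{v}; union {u, v}; ε-closure = {u, v, x}.
Read '0': u→{z}, v→{x}, x→{u, w, z}; union {u, w, x, z}; ε-closure = {u, v, w, x, z}.
That set has 5 states.

5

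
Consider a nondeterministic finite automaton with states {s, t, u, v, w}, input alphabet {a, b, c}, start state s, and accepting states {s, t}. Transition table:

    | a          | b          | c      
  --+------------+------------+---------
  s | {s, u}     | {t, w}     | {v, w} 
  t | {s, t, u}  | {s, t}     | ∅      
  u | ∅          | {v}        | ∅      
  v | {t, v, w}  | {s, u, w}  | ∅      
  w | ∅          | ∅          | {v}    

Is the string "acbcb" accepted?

Start in {s}.
Read 'a': {s} → {s, u}.
Read 'c': {s, u} → {v, w}.
Read 'b': {v, w} → {s, u, w}.
Read 'c': {s, u, w} → {v, w}.
Read 'b': {v, w} → {s, u, w}.
The final set {s, u, w} contains the accepting state s.

Yes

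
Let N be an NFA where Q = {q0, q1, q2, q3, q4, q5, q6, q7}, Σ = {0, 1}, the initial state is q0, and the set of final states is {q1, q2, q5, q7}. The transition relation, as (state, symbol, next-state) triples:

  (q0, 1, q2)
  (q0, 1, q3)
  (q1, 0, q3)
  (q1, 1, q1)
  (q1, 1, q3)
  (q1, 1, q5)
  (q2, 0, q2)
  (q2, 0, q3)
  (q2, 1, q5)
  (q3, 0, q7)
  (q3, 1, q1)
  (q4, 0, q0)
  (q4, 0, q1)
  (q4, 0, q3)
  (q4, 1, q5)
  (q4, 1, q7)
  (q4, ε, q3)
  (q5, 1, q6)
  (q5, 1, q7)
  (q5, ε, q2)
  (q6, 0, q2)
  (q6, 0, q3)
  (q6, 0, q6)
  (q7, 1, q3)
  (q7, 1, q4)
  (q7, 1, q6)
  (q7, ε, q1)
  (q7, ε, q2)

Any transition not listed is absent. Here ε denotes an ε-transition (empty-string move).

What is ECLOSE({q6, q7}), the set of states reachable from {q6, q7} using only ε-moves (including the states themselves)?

{q1, q2, q6, q7}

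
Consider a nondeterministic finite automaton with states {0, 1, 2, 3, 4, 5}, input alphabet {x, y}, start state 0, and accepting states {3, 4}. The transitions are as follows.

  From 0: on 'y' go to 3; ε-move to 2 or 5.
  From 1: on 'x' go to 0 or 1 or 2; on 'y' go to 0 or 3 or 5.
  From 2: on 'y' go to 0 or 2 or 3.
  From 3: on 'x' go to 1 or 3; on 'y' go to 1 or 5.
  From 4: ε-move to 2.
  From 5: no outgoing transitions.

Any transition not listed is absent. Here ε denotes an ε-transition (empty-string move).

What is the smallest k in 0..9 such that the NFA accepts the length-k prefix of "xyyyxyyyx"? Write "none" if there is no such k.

Start: ε-closure({0}) = {0, 2, 5}.
Read 'x': 0→∅, 2→∅, 5→∅; now ∅.
The set is empty and remains empty for the remaining 8 symbols.
No reachable set along the way intersects F.

none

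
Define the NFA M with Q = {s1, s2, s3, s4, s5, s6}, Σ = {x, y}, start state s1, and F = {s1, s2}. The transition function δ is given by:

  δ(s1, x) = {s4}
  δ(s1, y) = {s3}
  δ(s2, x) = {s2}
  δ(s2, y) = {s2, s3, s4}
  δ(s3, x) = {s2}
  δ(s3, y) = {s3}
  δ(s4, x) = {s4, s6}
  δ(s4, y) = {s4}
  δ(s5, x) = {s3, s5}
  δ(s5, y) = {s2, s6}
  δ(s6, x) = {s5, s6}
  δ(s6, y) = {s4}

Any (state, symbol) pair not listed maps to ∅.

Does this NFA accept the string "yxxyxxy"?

Start in {s1}.
Read 'y': {s1} → {s3}.
Read 'x': {s3} → {s2}.
Read 'x': {s2} → {s2}.
Read 'y': {s2} → {s2, s3, s4}.
Read 'x': {s2, s3, s4} → {s2, s4, s6}.
Read 'x': {s2, s4, s6} → {s2, s4, s5, s6}.
Read 'y': {s2, s4, s5, s6} → {s2, s3, s4, s6}.
The final set {s2, s3, s4, s6} contains the accepting state s2.

Yes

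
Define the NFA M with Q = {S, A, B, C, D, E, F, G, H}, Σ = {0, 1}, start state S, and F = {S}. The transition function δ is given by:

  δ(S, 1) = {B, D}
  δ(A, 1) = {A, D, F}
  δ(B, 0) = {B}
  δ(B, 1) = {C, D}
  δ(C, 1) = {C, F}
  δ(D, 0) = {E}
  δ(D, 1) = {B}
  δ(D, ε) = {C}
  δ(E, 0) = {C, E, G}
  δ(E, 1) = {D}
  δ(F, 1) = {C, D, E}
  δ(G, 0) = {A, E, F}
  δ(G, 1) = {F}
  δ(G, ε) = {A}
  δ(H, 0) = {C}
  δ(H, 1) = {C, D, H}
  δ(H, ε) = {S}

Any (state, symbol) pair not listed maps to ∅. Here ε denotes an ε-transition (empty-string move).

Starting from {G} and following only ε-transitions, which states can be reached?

Begin with {G}.
ε-move G → A; add A.

{A, G}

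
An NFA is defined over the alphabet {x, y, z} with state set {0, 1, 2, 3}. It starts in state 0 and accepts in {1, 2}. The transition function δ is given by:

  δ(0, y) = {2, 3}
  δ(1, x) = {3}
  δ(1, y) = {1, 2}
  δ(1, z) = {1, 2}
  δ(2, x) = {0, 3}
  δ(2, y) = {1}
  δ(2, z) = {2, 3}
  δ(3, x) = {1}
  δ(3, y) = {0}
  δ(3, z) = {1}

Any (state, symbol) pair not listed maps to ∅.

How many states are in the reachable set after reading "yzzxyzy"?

3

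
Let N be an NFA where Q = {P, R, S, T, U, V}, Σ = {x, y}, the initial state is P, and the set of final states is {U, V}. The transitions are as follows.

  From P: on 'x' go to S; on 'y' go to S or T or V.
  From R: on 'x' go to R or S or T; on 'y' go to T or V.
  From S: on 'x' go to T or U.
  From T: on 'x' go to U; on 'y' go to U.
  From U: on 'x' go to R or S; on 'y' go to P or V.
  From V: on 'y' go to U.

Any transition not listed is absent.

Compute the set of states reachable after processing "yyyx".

{S}

Start in {P}.
Read 'y': P→{S, T, V}; now {S, T, V}.
Read 'y': S→∅, T→{U}, V→{U}; now {U}.
Read 'y': U→{P, V}; now {P, V}.
Read 'x': P→{S}, V→∅; now {S}.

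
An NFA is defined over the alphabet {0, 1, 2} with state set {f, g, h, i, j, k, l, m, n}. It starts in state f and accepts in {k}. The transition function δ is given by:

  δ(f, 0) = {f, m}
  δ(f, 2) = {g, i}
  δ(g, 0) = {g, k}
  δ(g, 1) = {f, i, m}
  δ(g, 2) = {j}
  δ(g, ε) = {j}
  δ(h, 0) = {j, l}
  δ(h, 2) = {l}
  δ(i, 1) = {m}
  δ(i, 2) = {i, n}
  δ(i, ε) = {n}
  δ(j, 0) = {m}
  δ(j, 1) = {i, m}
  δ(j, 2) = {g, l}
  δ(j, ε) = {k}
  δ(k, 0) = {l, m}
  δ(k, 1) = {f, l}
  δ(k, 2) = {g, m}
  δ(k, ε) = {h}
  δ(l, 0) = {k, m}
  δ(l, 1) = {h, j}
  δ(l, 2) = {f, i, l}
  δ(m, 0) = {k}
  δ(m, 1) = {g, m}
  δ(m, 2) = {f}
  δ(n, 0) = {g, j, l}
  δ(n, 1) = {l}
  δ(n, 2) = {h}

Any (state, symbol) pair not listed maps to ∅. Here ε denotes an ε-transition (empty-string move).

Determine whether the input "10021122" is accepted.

Start in {f}.
Read '1': {f} → ∅.
The set is empty and remains empty for the remaining 7 symbols.
The final set ∅ contains no accepting state.

No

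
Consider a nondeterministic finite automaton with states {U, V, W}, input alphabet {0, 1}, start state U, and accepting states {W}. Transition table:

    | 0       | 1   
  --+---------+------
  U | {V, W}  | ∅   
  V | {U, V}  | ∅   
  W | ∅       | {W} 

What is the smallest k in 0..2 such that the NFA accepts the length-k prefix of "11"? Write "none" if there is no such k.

none

Start in {U}.
Read '1': U→∅; now ∅.
The set is empty and remains empty for the remaining 1 symbol.
No reachable set along the way intersects F.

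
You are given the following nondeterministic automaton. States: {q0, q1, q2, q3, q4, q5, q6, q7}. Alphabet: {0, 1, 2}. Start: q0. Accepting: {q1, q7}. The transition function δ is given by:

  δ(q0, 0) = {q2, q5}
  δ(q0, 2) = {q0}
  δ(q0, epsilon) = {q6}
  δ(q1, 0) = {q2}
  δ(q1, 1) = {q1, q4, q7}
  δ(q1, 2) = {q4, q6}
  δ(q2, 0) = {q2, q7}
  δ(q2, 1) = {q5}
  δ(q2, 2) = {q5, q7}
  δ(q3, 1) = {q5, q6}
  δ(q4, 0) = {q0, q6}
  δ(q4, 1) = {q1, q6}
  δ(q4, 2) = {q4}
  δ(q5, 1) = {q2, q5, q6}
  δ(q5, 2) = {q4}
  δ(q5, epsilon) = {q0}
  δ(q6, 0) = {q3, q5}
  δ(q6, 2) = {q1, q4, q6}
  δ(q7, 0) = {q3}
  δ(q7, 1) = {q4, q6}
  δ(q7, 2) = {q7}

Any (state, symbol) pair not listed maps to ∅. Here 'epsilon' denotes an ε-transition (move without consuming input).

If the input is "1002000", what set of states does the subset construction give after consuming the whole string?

Start: ε-closure({q0}) = {q0, q6}.
Read '1': q0→∅, q6→∅; now ∅.
The set is empty and remains empty for the remaining 6 symbols.

∅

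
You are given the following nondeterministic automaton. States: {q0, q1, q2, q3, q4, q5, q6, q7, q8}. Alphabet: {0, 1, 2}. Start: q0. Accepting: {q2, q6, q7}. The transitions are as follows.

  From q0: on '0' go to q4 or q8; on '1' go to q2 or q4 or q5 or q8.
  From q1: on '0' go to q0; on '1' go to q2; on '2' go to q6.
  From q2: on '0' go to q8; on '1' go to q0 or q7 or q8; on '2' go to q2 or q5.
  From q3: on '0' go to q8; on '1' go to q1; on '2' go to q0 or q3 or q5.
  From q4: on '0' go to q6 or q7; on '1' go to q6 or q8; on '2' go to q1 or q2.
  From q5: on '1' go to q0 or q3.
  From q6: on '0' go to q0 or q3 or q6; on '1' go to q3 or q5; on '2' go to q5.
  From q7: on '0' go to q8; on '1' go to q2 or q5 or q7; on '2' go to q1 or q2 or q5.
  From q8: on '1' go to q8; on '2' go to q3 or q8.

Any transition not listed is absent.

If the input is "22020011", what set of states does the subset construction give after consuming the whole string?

Start in {q0}.
Read '2': q0→∅; now ∅.
The set is empty and remains empty for the remaining 7 symbols.

∅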